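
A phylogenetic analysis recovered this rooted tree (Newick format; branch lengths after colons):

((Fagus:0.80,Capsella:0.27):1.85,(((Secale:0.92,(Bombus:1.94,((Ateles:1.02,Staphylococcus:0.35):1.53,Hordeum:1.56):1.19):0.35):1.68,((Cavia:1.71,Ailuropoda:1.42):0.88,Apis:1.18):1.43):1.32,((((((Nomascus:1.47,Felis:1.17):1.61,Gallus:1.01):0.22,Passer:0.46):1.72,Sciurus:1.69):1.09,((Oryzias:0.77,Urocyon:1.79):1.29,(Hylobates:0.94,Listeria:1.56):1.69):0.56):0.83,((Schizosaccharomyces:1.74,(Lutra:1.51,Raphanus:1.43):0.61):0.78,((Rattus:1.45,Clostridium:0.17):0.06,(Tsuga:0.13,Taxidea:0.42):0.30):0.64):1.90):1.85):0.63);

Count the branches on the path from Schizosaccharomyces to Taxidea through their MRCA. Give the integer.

The MRCA of Schizosaccharomyces and Taxidea is the node subtending ((Schizosaccharomyces,(Lutra,Raphanus)),((Rattus,Clostridium),(Tsuga,Taxidea))).
From Schizosaccharomyces up to that node: 2 branches. From Taxidea up to the same node: 3 branches. Total: 2 + 3 = 5.

5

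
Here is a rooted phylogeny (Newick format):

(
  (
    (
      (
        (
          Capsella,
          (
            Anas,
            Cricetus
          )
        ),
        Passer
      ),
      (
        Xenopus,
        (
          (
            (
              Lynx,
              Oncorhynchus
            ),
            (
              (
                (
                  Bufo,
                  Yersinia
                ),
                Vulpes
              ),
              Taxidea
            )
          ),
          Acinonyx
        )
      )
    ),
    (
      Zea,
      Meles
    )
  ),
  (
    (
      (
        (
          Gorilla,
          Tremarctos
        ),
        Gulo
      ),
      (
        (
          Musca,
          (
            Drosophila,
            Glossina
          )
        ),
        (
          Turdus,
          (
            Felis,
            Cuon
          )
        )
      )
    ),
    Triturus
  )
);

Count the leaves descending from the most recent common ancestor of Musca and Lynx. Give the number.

24

The MRCA of Musca and Lynx is the root, so the clade is the entire tree.
That clade contains 24 terminal taxa: Acinonyx, Anas, Bufo, Capsella, Cricetus, Cuon, Drosophila, Felis, Glossina, Gorilla, Gulo, Lynx, Meles, Musca, Oncorhynchus, Passer, Taxidea, Tremarctos, Triturus, Turdus, Vulpes, Xenopus, Yersinia, Zea.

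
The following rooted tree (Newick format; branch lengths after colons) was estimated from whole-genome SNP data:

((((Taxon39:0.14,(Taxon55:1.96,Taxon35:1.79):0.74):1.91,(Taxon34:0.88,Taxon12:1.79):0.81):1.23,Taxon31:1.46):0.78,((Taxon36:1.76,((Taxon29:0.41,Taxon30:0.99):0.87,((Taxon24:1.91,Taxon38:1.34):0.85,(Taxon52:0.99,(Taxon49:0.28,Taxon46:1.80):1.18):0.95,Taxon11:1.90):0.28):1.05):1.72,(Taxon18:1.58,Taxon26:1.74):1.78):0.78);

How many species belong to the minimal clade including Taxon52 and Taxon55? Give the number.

17

The MRCA of Taxon52 and Taxon55 is the root, so the clade is the entire tree.
That clade contains 17 terminal taxa: Taxon11, Taxon12, Taxon18, Taxon24, Taxon26, Taxon29, Taxon30, Taxon31, Taxon34, Taxon35, Taxon36, Taxon38, Taxon39, Taxon46, Taxon49, Taxon52, Taxon55.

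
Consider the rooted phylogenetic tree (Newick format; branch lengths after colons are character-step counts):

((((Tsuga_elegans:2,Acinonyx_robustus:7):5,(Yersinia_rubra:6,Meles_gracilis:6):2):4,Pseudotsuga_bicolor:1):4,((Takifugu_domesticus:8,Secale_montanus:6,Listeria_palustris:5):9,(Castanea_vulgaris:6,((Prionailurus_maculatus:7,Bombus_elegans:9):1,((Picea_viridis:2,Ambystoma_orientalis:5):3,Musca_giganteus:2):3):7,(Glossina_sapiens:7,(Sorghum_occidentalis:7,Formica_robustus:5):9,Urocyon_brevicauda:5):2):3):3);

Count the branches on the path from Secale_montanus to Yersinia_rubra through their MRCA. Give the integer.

7

The MRCA of Secale_montanus and Yersinia_rubra is the root of the tree.
From Secale_montanus up to that node: 3 branches. From Yersinia_rubra up to the same node: 4 branches. Total: 3 + 4 = 7.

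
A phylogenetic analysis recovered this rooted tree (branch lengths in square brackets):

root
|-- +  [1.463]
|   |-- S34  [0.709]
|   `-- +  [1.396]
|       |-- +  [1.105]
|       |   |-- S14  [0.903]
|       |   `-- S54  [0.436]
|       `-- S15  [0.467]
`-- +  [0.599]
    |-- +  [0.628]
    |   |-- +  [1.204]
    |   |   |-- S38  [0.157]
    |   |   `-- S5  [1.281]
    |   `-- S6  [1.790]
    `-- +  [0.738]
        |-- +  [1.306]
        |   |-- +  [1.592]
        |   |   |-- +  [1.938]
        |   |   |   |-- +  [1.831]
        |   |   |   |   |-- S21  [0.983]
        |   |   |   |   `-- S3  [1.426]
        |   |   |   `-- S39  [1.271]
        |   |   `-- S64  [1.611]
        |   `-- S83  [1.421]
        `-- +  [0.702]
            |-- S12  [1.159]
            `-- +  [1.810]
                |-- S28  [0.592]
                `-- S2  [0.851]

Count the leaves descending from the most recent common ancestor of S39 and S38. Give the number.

11

The MRCA of S39 and S38 is the node subtending (((S38,S5),S6),(((((S21,S3),S39),S64),S83),(S12,(S28,S2)))).
That clade contains 11 terminal taxa: S12, S2, S21, S28, S3, S38, S39, S5, S6, S64, S83.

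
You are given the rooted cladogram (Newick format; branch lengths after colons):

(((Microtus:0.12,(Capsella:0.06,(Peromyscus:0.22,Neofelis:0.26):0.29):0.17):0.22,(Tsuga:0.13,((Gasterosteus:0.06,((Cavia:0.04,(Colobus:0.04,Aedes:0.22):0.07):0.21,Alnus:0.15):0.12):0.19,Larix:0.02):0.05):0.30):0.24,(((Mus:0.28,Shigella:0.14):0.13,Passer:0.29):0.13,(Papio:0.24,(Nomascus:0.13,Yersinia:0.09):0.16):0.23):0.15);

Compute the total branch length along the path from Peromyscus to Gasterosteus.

1.50

The path runs Peromyscus → … → MRCA → … → Gasterosteus; the MRCA is the node subtending ((Microtus,(Capsella,(Peromyscus,Neofelis))),(Tsuga,((Gasterosteus,((Cavia,(Colobus,Aedes)),Alnus)),Larix))).
Branch lengths along that path: 0.22 + 0.29 + 0.17 + 0.22 + 0.30 + 0.05 + 0.19 + 0.06 = 1.50.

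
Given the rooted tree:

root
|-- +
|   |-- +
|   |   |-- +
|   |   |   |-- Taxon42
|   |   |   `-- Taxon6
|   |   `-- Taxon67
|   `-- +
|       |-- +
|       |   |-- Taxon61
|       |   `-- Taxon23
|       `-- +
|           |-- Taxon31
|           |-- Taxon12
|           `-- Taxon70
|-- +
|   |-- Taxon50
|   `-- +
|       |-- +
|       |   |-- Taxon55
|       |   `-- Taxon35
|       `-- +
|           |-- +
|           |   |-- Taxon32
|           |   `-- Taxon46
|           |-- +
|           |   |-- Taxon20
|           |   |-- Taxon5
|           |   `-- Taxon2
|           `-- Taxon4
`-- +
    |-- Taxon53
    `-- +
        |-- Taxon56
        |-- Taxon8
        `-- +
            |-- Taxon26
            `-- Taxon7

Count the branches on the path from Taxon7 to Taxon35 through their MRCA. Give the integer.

8

The MRCA of Taxon7 and Taxon35 is the root of the tree.
From Taxon7 up to that node: 4 branches. From Taxon35 up to the same node: 4 branches. Total: 4 + 4 = 8.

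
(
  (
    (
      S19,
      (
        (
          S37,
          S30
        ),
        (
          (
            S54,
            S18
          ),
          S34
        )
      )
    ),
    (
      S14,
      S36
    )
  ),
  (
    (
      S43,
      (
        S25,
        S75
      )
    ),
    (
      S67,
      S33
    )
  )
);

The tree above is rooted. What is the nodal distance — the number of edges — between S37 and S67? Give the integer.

The MRCA of S37 and S67 is the root of the tree.
From S37 up to that node: 5 branches. From S67 up to the same node: 3 branches. Total: 5 + 3 = 8.

8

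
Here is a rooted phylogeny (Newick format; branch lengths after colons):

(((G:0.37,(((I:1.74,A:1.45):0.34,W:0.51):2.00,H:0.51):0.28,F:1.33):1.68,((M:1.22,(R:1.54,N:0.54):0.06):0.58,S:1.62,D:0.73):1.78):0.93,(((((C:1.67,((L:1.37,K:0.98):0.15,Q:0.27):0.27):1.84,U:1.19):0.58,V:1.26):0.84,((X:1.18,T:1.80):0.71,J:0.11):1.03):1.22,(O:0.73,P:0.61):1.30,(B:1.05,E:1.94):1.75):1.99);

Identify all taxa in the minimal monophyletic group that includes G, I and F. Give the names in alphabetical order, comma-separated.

Tracing G: it sits inside (G,(((I,A),W),H),F).
Tracing I: it sits inside (I,A).
Tracing F: it sits inside (G,(((I,A),W),H),F).
The smallest clade enclosing all 3 is (G,(((I,A),W),H),F); the answer is its 6 terminal taxa in alphabetical order.

A, F, G, H, I, W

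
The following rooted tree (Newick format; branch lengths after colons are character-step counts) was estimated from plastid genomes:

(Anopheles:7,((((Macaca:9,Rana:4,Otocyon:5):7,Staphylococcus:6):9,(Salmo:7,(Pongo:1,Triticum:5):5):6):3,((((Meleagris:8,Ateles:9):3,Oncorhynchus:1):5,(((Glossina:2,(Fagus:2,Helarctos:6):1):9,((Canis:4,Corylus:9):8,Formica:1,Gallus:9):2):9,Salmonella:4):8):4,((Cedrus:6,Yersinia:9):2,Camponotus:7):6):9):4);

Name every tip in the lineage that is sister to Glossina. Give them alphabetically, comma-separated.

Glossina attaches to the tree at the node subtending (Glossina,(Fagus,Helarctos)).
The other lineage descending from that same node — the sister group — is (Fagus,Helarctos); its 2 tips in alphabetical order are the answer.

Fagus, Helarctos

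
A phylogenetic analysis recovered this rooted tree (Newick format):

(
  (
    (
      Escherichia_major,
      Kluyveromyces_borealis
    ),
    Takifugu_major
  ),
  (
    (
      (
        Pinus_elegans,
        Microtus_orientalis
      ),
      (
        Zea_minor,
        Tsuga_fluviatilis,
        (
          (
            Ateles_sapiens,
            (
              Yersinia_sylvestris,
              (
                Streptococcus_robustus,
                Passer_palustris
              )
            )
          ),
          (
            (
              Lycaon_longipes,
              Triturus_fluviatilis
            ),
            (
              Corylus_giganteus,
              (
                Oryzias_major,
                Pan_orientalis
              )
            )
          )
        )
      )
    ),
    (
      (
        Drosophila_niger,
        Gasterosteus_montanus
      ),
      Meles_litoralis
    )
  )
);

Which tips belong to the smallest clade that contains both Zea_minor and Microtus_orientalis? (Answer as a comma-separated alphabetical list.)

Tracing Zea_minor: it sits inside (Zea_minor,Tsuga_fluviatilis,((Ateles_sapiens,(Yersinia_sylvestris,(Streptococcus_robustus,Passer_palustris))),((Lycaon_longipes,Triturus_fluviatilis),(Corylus_giganteus,(Oryzias_major,Pan_orientalis))))).
Tracing Microtus_orientalis: it sits inside (Pinus_elegans,Microtus_orientalis).
The smallest clade enclosing both is ((Pinus_elegans,Microtus_orientalis),(Zea_minor,Tsuga_fluviatilis,((Ateles_sapiens,(Yersinia_sylvestris,(Streptococcus_robustus,Passer_palustris))),((Lycaon_longipes,Triturus_fluviatilis),(Corylus_giganteus,(Oryzias_major,Pan_orientalis)))))); the answer is its 13 terminal taxa in alphabetical order.

Ateles_sapiens, Corylus_giganteus, Lycaon_longipes, Microtus_orientalis, Oryzias_major, Pan_orientalis, Passer_palustris, Pinus_elegans, Streptococcus_robustus, Triturus_fluviatilis, Tsuga_fluviatilis, Yersinia_sylvestris, Zea_minor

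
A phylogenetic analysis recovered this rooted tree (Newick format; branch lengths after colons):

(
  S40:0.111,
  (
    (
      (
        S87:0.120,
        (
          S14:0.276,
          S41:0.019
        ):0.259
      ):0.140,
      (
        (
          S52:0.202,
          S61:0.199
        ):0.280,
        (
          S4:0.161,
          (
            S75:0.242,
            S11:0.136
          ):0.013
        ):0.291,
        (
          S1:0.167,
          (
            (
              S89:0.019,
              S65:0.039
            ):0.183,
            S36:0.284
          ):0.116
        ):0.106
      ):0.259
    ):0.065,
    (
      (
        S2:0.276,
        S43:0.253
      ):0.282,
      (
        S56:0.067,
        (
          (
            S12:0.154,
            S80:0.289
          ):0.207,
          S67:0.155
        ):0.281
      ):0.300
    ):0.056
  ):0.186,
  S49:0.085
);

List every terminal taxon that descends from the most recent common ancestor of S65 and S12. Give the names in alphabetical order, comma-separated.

S1, S11, S12, S14, S2, S36, S4, S41, S43, S52, S56, S61, S65, S67, S75, S80, S87, S89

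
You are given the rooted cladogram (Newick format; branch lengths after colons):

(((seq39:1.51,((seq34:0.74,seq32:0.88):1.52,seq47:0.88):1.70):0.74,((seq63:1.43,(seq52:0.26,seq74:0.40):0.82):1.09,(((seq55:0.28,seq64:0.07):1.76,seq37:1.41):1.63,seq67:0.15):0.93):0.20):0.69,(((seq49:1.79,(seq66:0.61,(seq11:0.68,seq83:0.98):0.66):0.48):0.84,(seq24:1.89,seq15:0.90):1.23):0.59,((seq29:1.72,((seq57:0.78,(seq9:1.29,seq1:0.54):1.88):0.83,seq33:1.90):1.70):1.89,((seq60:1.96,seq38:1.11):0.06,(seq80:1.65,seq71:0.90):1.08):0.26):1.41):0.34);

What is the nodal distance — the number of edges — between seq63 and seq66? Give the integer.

9

The MRCA of seq63 and seq66 is the root of the tree.
From seq63 up to that node: 4 branches. From seq66 up to the same node: 5 branches. Total: 4 + 5 = 9.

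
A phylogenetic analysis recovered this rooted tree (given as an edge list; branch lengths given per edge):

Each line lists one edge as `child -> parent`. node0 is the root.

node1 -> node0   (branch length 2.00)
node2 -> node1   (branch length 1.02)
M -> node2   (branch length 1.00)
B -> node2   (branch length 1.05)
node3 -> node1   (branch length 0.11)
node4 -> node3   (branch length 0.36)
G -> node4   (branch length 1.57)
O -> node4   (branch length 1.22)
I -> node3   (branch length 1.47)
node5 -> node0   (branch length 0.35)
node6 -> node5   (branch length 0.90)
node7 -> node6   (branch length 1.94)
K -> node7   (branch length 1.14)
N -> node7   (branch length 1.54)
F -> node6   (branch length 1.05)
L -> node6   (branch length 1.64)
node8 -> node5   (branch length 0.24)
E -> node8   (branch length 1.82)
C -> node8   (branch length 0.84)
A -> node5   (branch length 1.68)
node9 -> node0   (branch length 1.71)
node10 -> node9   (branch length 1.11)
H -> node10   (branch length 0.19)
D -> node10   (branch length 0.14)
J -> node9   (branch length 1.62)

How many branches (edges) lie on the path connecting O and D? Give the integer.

The MRCA of O and D is the root of the tree.
From O up to that node: 4 branches. From D up to the same node: 3 branches. Total: 4 + 3 = 7.

7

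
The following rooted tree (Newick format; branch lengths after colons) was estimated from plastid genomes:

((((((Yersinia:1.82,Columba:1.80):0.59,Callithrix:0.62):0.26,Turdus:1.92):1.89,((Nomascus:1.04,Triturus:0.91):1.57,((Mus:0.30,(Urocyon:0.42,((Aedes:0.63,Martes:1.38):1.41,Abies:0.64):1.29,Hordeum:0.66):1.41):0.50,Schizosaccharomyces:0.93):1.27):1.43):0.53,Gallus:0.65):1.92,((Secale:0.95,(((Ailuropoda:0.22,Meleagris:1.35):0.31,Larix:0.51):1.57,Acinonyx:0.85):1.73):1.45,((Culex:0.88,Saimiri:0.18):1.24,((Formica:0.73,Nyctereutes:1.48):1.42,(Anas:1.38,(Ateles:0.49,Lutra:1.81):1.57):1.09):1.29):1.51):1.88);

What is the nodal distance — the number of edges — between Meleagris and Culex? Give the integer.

8

The MRCA of Meleagris and Culex is the node subtending ((Secale,(((Ailuropoda,Meleagris),Larix),Acinonyx)),((Culex,Saimiri),((Formica,Nyctereutes),(Anas,(Ateles,Lutra))))).
From Meleagris up to that node: 5 branches. From Culex up to the same node: 3 branches. Total: 5 + 3 = 8.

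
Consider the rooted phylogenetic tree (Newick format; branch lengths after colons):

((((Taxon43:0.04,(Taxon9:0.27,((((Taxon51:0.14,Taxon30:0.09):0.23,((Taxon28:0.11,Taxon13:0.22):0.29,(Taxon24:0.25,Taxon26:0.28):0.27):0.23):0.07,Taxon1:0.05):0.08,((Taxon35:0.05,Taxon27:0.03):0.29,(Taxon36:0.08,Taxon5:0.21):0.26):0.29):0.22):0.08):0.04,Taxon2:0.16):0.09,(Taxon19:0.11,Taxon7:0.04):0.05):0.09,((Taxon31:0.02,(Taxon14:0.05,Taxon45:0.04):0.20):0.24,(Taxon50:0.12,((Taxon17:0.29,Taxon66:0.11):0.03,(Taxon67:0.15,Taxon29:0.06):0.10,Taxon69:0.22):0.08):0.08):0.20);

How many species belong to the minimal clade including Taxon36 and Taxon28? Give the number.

11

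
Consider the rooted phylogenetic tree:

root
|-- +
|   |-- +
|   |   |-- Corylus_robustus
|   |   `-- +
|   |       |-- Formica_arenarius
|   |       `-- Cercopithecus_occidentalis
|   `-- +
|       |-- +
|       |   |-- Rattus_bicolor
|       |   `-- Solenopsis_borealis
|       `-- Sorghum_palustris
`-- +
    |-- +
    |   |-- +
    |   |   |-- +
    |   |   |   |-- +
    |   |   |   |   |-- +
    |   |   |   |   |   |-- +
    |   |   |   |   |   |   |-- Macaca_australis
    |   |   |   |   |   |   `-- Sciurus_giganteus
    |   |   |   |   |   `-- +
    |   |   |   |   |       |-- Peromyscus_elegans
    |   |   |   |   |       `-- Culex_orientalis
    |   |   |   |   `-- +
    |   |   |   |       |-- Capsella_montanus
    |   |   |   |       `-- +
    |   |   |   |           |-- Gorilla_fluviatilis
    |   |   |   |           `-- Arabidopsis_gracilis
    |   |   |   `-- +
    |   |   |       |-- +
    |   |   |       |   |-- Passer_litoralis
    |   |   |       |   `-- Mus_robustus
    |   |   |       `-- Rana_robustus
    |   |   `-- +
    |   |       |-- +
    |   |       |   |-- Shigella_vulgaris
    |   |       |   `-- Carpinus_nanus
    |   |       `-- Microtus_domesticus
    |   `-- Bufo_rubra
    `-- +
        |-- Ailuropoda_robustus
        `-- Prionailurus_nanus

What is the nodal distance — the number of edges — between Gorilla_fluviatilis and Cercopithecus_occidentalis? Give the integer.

The MRCA of Gorilla_fluviatilis and Cercopithecus_occidentalis is the root of the tree.
From Gorilla_fluviatilis up to that node: 8 branches. From Cercopithecus_occidentalis up to the same node: 4 branches. Total: 8 + 4 = 12.

12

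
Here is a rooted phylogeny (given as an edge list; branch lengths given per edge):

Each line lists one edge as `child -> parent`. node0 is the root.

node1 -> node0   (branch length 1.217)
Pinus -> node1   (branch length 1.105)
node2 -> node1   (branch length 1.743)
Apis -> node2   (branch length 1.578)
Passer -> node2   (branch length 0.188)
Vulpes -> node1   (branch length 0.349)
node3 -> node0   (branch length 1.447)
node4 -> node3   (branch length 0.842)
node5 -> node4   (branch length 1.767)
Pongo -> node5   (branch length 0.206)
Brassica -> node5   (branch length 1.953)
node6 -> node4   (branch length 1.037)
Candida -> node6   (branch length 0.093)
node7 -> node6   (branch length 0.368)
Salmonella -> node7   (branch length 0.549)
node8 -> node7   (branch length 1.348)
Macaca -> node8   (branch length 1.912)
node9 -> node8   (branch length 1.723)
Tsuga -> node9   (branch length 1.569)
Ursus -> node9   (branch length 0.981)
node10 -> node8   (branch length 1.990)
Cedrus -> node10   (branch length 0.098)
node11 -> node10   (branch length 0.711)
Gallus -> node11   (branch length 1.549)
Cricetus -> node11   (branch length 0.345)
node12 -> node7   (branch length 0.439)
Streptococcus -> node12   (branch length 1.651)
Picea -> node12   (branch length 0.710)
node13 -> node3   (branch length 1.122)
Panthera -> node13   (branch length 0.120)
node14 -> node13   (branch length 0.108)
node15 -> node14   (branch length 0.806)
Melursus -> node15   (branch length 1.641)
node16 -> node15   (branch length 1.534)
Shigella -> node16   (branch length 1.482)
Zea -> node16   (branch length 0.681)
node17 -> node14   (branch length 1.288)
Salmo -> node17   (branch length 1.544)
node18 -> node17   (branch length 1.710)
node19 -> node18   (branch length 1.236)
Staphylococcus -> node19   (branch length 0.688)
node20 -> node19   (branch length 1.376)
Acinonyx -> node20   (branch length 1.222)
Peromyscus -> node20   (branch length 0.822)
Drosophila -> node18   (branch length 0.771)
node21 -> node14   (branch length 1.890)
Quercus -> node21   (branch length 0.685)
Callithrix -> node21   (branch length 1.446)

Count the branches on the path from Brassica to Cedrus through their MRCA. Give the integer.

The MRCA of Brassica and Cedrus is the node subtending ((Pongo,Brassica),(Candida,(Salmonella,(Macaca,(Tsuga,Ursus),(Cedrus,(Gallus,Cricetus))),(Streptococcus,Picea)))).
From Brassica up to that node: 2 branches. From Cedrus up to the same node: 5 branches. Total: 2 + 5 = 7.

7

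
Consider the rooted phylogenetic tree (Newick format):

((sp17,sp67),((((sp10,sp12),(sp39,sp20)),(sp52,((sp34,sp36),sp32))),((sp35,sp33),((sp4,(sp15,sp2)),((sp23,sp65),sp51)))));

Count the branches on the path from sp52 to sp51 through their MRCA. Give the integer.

7

The MRCA of sp52 and sp51 is the node subtending ((((sp10,sp12),(sp39,sp20)),(sp52,((sp34,sp36),sp32))),((sp35,sp33),((sp4,(sp15,sp2)),((sp23,sp65),sp51)))).
From sp52 up to that node: 3 branches. From sp51 up to the same node: 4 branches. Total: 3 + 4 = 7.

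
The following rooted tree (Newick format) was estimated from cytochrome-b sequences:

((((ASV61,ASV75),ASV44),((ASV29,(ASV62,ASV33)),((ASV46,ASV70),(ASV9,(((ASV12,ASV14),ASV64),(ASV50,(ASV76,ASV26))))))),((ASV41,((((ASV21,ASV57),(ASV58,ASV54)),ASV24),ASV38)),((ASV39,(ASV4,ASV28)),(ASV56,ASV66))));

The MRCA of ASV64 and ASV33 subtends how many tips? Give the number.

12

The MRCA of ASV64 and ASV33 is the node subtending ((ASV29,(ASV62,ASV33)),((ASV46,ASV70),(ASV9,(((ASV12,ASV14),ASV64),(ASV50,(ASV76,ASV26)))))).
That clade contains 12 terminal taxa: ASV12, ASV14, ASV26, ASV29, ASV33, ASV46, ASV50, ASV62, ASV64, ASV70, ASV76, ASV9.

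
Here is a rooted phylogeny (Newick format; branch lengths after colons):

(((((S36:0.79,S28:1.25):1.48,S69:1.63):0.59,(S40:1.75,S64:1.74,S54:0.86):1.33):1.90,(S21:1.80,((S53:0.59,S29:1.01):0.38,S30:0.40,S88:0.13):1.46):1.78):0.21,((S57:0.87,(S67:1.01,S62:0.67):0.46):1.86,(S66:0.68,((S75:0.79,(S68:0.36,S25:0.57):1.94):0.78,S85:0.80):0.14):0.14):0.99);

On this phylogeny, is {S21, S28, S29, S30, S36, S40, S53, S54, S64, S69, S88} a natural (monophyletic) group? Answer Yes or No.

The most recent common ancestor of these taxa subtends ((((S36,S28),S69),(S40,S64,S54)),(S21,((S53,S29),S30,S88))).
That clade has exactly 11 tips — every listed taxon and nothing else — so the group is monophyletic.

Yes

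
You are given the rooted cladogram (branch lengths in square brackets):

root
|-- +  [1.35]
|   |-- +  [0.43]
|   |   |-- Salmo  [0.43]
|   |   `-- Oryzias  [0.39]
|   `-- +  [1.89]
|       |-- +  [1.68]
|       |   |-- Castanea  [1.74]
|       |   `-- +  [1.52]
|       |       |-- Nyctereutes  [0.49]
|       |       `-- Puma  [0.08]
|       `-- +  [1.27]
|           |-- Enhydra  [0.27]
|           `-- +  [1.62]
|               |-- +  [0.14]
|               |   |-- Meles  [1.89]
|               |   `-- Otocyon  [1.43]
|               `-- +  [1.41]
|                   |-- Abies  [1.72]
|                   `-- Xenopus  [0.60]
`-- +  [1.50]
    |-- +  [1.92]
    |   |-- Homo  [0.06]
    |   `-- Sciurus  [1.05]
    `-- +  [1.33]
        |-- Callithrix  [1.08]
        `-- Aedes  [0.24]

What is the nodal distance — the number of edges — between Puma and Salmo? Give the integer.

6

The MRCA of Puma and Salmo is the node subtending ((Salmo,Oryzias),((Castanea,(Nyctereutes,Puma)),(Enhydra,((Meles,Otocyon),(Abies,Xenopus))))).
From Puma up to that node: 4 branches. From Salmo up to the same node: 2 branches. Total: 4 + 2 = 6.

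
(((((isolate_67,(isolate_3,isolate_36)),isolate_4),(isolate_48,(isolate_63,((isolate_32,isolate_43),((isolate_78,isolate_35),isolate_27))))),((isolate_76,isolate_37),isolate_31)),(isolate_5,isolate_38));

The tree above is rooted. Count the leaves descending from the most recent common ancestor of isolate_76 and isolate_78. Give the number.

14

The MRCA of isolate_76 and isolate_78 is the node subtending ((((isolate_67,(isolate_3,isolate_36)),isolate_4),(isolate_48,(isolate_63,((isolate_32,isolate_43),((isolate_78,isolate_35),isolate_27))))),((isolate_76,isolate_37),isolate_31)).
That clade contains 14 terminal taxa: isolate_27, isolate_3, isolate_31, isolate_32, isolate_35, isolate_36, isolate_37, isolate_4, isolate_43, isolate_48, isolate_63, isolate_67, isolate_76, isolate_78.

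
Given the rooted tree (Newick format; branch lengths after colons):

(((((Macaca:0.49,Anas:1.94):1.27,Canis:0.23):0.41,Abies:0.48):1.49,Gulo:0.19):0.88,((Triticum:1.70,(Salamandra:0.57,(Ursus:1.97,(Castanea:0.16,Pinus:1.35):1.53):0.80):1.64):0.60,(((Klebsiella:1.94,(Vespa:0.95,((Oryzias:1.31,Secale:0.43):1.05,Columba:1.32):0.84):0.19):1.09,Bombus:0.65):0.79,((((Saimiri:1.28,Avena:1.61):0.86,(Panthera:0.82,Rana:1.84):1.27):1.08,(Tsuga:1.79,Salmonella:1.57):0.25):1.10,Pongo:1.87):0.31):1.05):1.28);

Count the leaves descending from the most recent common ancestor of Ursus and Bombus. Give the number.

The MRCA of Ursus and Bombus is the node subtending ((Triticum,(Salamandra,(Ursus,(Castanea,Pinus)))),(((Klebsiella,(Vespa,((Oryzias,Secale),Columba))),Bombus),((((Saimiri,Avena),(Panthera,Rana)),(Tsuga,Salmonella)),Pongo))).
That clade contains 18 terminal taxa: Avena, Bombus, Castanea, Columba, Klebsiella, Oryzias, Panthera, Pinus, Pongo, Rana, Saimiri, Salamandra, Salmonella, Secale, Triticum, Tsuga, Ursus, Vespa.

18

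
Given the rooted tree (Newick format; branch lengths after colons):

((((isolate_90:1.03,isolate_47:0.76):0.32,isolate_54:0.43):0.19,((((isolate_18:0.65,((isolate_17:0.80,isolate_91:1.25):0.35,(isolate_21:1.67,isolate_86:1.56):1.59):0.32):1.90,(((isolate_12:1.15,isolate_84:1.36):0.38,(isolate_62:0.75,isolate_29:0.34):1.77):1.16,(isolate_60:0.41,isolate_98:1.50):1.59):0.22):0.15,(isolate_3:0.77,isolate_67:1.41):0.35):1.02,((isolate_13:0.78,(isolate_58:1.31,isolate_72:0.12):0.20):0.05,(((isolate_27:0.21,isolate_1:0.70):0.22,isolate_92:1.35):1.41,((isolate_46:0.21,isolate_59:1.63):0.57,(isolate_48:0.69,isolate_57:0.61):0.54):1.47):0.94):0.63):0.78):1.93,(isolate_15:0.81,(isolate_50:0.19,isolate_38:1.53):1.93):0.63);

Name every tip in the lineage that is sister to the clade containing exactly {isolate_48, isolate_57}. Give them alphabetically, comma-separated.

isolate_46, isolate_59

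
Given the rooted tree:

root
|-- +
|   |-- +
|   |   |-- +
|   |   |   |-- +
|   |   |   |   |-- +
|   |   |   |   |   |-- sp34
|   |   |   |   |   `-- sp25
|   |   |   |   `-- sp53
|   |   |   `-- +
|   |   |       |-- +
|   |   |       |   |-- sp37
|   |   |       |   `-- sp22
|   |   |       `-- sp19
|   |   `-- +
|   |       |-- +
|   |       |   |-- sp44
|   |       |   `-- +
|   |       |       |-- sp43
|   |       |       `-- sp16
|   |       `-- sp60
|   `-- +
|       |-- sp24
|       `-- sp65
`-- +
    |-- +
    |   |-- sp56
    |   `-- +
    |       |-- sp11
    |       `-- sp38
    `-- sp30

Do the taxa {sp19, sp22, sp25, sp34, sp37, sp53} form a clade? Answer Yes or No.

Yes

The most recent common ancestor of these taxa subtends (((sp34,sp25),sp53),((sp37,sp22),sp19)).
That clade has exactly 6 tips — every listed taxon and nothing else — so the group is monophyletic.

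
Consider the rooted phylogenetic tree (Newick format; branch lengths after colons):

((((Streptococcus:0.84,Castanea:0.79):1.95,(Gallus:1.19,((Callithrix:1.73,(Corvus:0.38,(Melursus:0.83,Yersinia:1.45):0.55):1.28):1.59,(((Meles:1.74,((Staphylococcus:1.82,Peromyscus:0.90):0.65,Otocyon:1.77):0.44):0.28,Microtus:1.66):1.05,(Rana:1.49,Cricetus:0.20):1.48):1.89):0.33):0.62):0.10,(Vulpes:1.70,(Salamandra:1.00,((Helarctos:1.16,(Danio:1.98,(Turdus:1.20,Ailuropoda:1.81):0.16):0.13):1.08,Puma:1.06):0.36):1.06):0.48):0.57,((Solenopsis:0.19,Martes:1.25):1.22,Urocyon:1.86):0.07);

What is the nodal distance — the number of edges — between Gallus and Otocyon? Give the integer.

7

The MRCA of Gallus and Otocyon is the node subtending (Gallus,((Callithrix,(Corvus,(Melursus,Yersinia))),(((Meles,((Staphylococcus,Peromyscus),Otocyon)),Microtus),(Rana,Cricetus)))).
From Gallus up to that node: 1 branch. From Otocyon up to the same node: 6 branches. Total: 1 + 6 = 7.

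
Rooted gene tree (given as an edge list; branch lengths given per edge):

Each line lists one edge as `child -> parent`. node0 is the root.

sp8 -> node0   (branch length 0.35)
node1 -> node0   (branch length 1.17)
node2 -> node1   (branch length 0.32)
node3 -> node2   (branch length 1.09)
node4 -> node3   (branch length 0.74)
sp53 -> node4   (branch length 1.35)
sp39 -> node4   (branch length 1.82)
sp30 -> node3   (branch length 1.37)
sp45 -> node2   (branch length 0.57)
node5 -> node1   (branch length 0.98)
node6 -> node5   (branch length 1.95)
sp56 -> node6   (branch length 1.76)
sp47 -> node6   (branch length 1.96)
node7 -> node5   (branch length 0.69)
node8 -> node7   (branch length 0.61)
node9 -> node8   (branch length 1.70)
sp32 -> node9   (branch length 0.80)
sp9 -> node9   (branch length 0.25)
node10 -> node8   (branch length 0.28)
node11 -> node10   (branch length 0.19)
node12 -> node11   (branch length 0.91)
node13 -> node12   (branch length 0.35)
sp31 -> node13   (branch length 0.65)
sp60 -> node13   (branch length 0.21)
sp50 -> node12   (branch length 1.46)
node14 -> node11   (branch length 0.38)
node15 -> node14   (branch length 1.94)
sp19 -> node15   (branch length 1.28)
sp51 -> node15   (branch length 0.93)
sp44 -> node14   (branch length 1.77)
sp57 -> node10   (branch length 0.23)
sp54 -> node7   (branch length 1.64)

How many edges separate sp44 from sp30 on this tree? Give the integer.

The MRCA of sp44 and sp30 is the node subtending ((((sp53,sp39),sp30),sp45),((sp56,sp47),(((sp32,sp9),((((sp31,sp60),sp50),((sp19,sp51),sp44)),sp57)),sp54))).
From sp44 up to that node: 7 branches. From sp30 up to the same node: 3 branches. Total: 7 + 3 = 10.

10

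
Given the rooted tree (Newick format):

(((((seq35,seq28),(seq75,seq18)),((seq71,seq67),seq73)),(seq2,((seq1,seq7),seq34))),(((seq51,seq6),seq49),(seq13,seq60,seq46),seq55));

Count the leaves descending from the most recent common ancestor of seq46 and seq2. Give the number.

18

The MRCA of seq46 and seq2 is the root, so the clade is the entire tree.
That clade contains 18 terminal taxa: seq1, seq13, seq18, seq2, seq28, seq34, seq35, seq46, seq49, seq51, seq55, seq6, seq60, seq67, seq7, seq71, seq73, seq75.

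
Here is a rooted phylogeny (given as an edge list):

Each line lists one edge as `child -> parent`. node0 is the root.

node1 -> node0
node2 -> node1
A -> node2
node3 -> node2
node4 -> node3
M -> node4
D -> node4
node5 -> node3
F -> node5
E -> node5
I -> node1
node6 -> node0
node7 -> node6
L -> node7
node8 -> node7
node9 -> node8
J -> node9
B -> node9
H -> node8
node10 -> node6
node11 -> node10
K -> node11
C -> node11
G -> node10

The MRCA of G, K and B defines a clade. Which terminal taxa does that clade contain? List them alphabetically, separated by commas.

B, C, G, H, J, K, L

Tracing G: it sits inside ((K,C),G).
Tracing K: it sits inside (K,C).
Tracing B: it sits inside (J,B).
The smallest clade enclosing all 3 is ((L,((J,B),H)),((K,C),G)); the answer is its 7 terminal taxa in alphabetical order.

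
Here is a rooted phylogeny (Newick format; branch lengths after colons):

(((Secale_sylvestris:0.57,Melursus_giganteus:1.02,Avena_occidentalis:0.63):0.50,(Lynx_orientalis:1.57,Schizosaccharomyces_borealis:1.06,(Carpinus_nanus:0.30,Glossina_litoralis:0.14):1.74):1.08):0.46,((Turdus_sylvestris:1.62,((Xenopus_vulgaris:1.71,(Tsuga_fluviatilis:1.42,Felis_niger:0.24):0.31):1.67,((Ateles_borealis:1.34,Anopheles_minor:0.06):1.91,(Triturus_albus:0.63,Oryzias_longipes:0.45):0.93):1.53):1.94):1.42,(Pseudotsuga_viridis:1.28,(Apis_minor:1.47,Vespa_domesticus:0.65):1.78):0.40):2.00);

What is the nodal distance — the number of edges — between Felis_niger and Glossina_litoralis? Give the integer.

10

The MRCA of Felis_niger and Glossina_litoralis is the root of the tree.
From Felis_niger up to that node: 6 branches. From Glossina_litoralis up to the same node: 4 branches. Total: 6 + 4 = 10.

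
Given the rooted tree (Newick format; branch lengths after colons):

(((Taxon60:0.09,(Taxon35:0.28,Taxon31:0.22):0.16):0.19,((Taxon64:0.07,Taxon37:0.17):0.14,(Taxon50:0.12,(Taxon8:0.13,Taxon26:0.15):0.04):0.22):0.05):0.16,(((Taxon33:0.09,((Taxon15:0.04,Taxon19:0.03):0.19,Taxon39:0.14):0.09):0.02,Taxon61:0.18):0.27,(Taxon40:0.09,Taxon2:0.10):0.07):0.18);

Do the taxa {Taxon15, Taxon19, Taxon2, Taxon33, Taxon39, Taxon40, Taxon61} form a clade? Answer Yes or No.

Yes

The most recent common ancestor of these taxa subtends (((Taxon33,((Taxon15,Taxon19),Taxon39)),Taxon61),(Taxon40,Taxon2)).
That clade has exactly 7 tips — every listed taxon and nothing else — so the group is monophyletic.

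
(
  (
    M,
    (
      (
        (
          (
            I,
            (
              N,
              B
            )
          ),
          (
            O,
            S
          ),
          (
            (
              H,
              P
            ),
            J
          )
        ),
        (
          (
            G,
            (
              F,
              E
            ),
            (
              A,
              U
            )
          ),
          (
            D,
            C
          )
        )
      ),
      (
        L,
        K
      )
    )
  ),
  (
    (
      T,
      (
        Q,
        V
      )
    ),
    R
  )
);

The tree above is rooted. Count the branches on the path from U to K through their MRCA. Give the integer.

7

The MRCA of U and K is the node subtending ((((I,(N,B)),(O,S),((H,P),J)),((G,(F,E),(A,U)),(D,C))),(L,K)).
From U up to that node: 5 branches. From K up to the same node: 2 branches. Total: 5 + 2 = 7.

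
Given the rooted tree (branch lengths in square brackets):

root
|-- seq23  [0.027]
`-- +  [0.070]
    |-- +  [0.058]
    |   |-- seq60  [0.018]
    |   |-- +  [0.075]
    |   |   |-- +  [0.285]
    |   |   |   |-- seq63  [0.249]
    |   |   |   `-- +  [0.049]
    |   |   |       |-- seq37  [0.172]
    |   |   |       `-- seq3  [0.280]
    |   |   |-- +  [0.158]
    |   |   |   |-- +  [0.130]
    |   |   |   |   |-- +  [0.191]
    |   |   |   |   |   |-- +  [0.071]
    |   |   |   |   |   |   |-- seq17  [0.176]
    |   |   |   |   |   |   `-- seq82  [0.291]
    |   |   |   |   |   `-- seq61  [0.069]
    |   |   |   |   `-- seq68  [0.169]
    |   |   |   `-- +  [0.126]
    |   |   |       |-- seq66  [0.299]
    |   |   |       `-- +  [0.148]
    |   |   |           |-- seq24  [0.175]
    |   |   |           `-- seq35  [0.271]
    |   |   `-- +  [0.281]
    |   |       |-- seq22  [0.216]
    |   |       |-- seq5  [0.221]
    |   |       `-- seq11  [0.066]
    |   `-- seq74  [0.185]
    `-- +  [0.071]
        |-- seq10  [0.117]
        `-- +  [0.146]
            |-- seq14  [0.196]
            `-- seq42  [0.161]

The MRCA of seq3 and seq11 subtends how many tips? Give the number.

13

The MRCA of seq3 and seq11 is the node subtending ((seq63,(seq37,seq3)),((((seq17,seq82),seq61),seq68),(seq66,(seq24,seq35))),(seq22,seq5,seq11)).
That clade contains 13 terminal taxa: seq11, seq17, seq22, seq24, seq3, seq35, seq37, seq5, seq61, seq63, seq66, seq68, seq82.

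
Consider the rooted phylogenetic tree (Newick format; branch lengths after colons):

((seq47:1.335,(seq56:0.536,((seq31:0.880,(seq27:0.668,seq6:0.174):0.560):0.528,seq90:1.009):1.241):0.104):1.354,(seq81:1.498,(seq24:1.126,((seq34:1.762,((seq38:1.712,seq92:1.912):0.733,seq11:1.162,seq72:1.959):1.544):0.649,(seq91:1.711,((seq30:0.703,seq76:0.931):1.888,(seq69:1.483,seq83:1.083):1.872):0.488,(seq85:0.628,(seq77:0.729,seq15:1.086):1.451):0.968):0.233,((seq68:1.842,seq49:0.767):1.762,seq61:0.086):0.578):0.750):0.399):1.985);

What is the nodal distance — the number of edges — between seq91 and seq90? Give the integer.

9

The MRCA of seq91 and seq90 is the root of the tree.
From seq91 up to that node: 5 branches. From seq90 up to the same node: 4 branches. Total: 5 + 4 = 9.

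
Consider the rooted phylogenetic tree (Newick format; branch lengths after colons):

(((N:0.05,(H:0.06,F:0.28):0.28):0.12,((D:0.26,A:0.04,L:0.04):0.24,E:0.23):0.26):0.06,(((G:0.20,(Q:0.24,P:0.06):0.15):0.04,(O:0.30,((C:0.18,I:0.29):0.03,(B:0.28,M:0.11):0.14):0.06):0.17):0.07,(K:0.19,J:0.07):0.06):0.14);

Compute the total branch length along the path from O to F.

The path runs O → … → MRCA → … → F; the MRCA is the root of the tree.
Branch lengths along that path: 0.30 + 0.17 + 0.07 + 0.14 + 0.06 + 0.12 + 0.28 + 0.28 = 1.42.

1.42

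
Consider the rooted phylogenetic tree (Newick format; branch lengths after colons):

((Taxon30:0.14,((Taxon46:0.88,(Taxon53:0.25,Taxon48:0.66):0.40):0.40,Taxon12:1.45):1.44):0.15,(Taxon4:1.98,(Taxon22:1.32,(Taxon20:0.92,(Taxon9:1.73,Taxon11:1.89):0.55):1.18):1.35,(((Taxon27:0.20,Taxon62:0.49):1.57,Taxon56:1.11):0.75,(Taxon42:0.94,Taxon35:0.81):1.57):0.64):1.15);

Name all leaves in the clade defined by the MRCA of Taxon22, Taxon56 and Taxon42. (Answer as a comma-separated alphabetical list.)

Taxon11, Taxon20, Taxon22, Taxon27, Taxon35, Taxon4, Taxon42, Taxon56, Taxon62, Taxon9

Tracing Taxon22: it sits inside (Taxon22,(Taxon20,(Taxon9,Taxon11))).
Tracing Taxon56: it sits inside ((Taxon27,Taxon62),Taxon56).
Tracing Taxon42: it sits inside (Taxon42,Taxon35).
The smallest clade enclosing all 3 is (Taxon4,(Taxon22,(Taxon20,(Taxon9,Taxon11))),(((Taxon27,Taxon62),Taxon56),(Taxon42,Taxon35))); the answer is its 10 terminal taxa in alphabetical order.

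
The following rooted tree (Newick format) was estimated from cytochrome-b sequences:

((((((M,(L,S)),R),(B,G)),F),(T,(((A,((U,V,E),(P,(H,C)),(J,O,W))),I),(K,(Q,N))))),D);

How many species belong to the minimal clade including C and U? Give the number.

9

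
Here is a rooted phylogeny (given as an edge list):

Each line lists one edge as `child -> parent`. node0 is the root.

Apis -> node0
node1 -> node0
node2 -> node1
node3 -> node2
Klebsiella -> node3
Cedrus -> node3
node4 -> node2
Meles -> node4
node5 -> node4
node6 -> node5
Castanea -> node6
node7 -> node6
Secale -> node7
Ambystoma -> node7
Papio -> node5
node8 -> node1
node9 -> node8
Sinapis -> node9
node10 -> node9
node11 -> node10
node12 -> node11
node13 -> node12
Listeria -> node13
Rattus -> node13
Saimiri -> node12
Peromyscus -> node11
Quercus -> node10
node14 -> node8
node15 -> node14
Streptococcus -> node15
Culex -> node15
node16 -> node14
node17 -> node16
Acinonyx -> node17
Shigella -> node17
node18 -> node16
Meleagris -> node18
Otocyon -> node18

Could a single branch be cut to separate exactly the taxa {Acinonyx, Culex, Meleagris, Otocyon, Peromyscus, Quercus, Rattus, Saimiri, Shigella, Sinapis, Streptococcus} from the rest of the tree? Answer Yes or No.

No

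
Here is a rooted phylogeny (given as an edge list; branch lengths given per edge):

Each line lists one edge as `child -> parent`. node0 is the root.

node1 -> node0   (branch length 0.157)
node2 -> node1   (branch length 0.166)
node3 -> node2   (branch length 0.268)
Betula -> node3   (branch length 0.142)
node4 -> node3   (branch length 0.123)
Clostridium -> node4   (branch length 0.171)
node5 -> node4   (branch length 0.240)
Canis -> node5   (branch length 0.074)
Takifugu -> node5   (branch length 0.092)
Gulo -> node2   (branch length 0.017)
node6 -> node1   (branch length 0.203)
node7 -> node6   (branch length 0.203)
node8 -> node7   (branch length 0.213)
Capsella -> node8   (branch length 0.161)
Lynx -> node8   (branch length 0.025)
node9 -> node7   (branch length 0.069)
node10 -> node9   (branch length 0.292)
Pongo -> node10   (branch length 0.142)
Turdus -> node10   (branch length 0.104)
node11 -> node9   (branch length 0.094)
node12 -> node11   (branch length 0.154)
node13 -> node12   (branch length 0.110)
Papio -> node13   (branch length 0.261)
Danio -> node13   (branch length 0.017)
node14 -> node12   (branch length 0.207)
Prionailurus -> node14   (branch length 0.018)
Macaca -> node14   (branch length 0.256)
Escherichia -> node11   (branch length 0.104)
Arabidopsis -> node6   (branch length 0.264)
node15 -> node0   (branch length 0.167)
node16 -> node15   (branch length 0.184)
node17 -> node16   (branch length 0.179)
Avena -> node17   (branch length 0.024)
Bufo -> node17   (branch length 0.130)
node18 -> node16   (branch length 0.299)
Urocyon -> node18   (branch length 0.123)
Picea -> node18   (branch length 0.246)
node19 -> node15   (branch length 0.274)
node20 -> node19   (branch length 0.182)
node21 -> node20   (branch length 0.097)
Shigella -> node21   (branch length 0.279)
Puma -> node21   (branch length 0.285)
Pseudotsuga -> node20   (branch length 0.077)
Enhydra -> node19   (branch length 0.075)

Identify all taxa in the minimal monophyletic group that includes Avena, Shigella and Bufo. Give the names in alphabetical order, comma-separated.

Avena, Bufo, Enhydra, Picea, Pseudotsuga, Puma, Shigella, Urocyon

Tracing Avena: it sits inside (Avena,Bufo).
Tracing Shigella: it sits inside (Shigella,Puma).
Tracing Bufo: it sits inside (Avena,Bufo).
The smallest clade enclosing all 3 is (((Avena,Bufo),(Urocyon,Picea)),(((Shigella,Puma),Pseudotsuga),Enhydra)); the answer is its 8 terminal taxa in alphabetical order.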